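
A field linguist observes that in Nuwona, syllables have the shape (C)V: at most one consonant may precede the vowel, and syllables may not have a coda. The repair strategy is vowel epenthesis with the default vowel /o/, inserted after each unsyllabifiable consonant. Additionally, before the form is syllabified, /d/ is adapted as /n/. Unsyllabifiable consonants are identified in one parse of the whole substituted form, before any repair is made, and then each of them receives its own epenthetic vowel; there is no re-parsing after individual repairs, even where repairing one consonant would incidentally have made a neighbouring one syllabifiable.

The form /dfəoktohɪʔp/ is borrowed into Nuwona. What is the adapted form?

nofəokotohɪʔopo

Substitution: /d/ → /n/, giving /nfəoktohɪʔp/.
The consonants /n/, /k/, /ʔ/, /p/ cannot be parsed into a legal (C)V syllable (no codas are permitted; onsets are limited to one consonant).
Epenthesis after each stranded consonant: /n/ → /no/, /k/ → /ko/, /ʔ/ → /ʔo/, /p/ → /po/.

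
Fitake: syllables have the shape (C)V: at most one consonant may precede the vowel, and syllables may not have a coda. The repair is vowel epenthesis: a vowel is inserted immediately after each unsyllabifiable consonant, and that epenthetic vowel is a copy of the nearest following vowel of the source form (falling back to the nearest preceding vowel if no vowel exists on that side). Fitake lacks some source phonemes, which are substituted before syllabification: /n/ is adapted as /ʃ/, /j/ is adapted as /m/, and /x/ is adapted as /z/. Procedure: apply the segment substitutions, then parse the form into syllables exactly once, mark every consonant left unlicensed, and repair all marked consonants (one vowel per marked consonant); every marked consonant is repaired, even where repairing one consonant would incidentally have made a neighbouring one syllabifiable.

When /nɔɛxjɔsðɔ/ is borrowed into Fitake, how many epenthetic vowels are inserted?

After substitution the input is /ʃɔɛzmɔsðɔ/.
The unsyllabifiable consonants are /z/, /s/; each receives one epenthetic vowel.

2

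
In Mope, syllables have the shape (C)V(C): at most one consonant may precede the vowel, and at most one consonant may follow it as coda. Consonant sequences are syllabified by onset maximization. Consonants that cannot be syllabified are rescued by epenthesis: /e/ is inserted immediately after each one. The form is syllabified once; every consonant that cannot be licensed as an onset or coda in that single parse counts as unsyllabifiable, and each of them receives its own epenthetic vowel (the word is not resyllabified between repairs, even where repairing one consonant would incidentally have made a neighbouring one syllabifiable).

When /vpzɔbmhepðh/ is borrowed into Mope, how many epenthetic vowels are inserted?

The unsyllabifiable consonants are /v/, /p/, /m/, /ð/, /h/; each receives one epenthetic vowel.

5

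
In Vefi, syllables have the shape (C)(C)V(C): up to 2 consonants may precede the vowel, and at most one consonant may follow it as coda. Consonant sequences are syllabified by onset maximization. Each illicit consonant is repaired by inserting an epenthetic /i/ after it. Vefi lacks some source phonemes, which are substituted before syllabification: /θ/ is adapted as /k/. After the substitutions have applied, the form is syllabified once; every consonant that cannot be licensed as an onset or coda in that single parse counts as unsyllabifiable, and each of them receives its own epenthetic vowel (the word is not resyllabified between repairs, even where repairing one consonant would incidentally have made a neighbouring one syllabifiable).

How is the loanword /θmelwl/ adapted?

kmelwili

Substitution: /θ/ → /k/, giving /kmelwl/.
The consonants /w/, /l/ cannot be parsed into a legal (C)(C)V(C) syllable (at most one coda consonant is licensed; onsets may contain at most 2 consonants).
Inserting the epenthetic vowel yields /w/ → /wi/, /l/ → /li/.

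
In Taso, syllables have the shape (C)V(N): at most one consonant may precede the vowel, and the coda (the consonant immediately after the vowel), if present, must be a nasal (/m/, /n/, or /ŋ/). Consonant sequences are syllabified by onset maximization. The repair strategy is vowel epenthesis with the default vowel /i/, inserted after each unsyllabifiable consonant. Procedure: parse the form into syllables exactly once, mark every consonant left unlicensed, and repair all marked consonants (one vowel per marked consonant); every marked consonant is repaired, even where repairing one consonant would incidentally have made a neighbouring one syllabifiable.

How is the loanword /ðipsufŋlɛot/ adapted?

Under (C)V(N), the unsyllabifiable consonants are /p/, /f/, /ŋ/, /t/ (only a nasal (/m/, /n/, or /ŋ/) is licensed in coda position; onsets are limited to one consonant).
Epenthesis after each stranded consonant: /p/ → /pi/, /f/ → /fi/, /ŋ/ → /ŋi/, /t/ → /ti/.

ðipisufiŋilɛoti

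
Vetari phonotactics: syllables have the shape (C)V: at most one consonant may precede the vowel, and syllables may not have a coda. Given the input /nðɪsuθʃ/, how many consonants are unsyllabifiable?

The consonants /n/, /θ/, /ʃ/ cannot be parsed into a legal (C)V syllable (no codas are permitted; onsets are limited to one consonant).

3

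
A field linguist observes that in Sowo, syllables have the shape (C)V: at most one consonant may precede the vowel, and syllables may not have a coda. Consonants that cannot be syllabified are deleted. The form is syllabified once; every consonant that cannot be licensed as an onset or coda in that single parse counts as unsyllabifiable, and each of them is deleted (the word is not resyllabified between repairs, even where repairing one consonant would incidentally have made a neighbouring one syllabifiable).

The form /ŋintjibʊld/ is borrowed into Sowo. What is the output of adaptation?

ŋijibʊ

Under (C)V, the unsyllabifiable consonants are /n/, /t/, /l/, /d/ (no codas are permitted; onsets are limited to one consonant).
Each unlicensed consonant is deleted: /n/, /t/, /l/, /d/.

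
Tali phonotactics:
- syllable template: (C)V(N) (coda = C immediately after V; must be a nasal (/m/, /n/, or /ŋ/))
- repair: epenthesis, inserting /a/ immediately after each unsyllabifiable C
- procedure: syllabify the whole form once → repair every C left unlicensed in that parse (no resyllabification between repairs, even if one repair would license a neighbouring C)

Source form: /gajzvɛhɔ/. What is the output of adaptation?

Under (C)V(N), the unsyllabifiable consonants are /j/, /z/ (only a nasal (/m/, /n/, or /ŋ/) is licensed in coda position; onsets are limited to one consonant).
Inserting the epenthetic vowel yields /j/ → /ja/, /z/ → /za/.

gajazavɛhɔ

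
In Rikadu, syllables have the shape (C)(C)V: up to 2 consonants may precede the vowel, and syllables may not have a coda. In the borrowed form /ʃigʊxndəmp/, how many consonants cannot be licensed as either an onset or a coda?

The consonants /x/, /m/, /p/ cannot be parsed into a legal (C)(C)V syllable (no codas are permitted; onsets may contain at most 2 consonants).

3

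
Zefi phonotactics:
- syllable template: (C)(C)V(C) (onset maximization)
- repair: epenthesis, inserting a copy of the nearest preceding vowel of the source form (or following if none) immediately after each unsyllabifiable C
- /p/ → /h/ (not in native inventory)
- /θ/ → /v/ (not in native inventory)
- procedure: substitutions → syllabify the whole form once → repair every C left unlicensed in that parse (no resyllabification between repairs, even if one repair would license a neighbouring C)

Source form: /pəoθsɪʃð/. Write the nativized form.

həovsɪʃðɪ

Substitution: /p/ → /h/, /θ/ → /v/, giving /həovsɪʃð/.
Syllabifying with onset maximization leaves /ð/ stranded (at most one coda consonant is licensed; onsets may contain at most 2 consonants).
Epenthesis after each stranded consonant: /ð/ → /ðɪ/.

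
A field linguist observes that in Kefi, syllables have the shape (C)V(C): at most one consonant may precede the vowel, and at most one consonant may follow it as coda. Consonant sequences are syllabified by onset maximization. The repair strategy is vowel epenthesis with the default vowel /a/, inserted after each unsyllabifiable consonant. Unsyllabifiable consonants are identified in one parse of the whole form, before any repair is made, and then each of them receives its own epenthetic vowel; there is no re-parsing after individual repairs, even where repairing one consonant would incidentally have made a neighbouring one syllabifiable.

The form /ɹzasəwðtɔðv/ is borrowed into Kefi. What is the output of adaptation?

The consonants /ɹ/, /ð/, /v/ cannot be parsed into a legal (C)V(C) syllable (at most one coda consonant is licensed; onsets are limited to one consonant).
Each unlicensed consonant becomes the onset of a new syllable: /ɹ/ → /ɹa/, /ð/ → /ða/, /v/ → /va/.

ɹazasəwðatɔðva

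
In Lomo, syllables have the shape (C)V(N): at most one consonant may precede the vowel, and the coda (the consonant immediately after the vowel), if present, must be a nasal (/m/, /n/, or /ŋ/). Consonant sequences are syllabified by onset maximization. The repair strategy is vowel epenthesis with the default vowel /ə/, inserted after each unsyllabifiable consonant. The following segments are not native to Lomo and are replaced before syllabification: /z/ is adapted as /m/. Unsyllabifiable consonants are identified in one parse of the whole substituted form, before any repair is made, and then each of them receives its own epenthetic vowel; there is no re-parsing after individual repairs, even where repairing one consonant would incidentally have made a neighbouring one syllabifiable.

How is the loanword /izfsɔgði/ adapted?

imfəsɔgəði

Substitution: /z/ → /m/, giving /imfsɔgði/.
Syllabifying with onset maximization leaves /f/, /g/ stranded (only a nasal (/m/, /n/, or /ŋ/) is licensed in coda position; onsets are limited to one consonant).
Each unlicensed consonant becomes the onset of a new syllable: /f/ → /fə/, /g/ → /gə/.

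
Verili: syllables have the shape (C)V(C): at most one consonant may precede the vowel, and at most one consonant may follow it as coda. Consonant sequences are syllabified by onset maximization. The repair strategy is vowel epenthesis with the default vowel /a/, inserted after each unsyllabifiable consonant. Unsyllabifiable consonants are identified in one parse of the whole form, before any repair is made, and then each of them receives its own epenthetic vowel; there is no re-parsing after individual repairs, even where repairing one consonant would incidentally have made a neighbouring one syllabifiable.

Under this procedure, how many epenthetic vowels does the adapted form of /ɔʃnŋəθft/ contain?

3

The unsyllabifiable consonants are /n/, /f/, /t/; each receives one epenthetic vowel.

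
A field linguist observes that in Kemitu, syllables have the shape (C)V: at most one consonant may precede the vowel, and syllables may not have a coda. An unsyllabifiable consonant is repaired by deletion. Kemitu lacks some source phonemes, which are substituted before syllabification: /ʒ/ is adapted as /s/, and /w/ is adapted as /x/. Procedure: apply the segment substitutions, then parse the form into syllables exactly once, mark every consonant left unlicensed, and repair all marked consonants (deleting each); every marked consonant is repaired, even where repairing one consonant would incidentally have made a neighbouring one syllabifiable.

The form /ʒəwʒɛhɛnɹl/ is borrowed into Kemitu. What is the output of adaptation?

Substitution: /ʒ/ → /s/, /w/ → /x/, giving /səxsɛhɛnɹl/.
Syllabifying with onset maximization leaves /x/, /n/, /ɹ/, /l/ stranded (no codas are permitted; onsets are limited to one consonant).
Deletion applies to /x/, /n/, /ɹ/, /l/.

səsɛhɛ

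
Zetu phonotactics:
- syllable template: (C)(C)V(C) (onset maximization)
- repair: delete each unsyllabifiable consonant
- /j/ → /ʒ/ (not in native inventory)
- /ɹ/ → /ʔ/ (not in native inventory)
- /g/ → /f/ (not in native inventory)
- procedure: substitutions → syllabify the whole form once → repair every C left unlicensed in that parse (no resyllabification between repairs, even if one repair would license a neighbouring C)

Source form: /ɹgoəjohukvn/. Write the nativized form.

Substitution: /ɹ/ → /ʔ/, /g/ → /f/, /j/ → /ʒ/, giving /ʔfoəʒohukvn/.
The consonants /v/, /n/ cannot be parsed into a legal (C)(C)V(C) syllable (at most one coda consonant is licensed; onsets may contain at most 2 consonants).
Deleting the stranded consonants removes /v/, /n/.

ʔfoəʒohuk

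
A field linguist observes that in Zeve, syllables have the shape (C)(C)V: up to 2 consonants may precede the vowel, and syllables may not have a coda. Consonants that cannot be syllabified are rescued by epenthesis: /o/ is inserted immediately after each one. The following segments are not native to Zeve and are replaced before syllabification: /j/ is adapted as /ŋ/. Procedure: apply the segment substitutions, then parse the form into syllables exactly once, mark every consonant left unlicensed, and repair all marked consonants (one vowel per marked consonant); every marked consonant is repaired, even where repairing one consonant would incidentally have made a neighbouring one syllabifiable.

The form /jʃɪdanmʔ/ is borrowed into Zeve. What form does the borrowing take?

Substitution: /j/ → /ŋ/, giving /ŋʃɪdanmʔ/.
Syllabifying with onset maximization leaves /n/, /m/, /ʔ/ stranded (no codas are permitted; onsets may contain at most 2 consonants).
Inserting the epenthetic vowel yields /n/ → /no/, /m/ → /mo/, /ʔ/ → /ʔo/.

ŋʃɪdanomoʔo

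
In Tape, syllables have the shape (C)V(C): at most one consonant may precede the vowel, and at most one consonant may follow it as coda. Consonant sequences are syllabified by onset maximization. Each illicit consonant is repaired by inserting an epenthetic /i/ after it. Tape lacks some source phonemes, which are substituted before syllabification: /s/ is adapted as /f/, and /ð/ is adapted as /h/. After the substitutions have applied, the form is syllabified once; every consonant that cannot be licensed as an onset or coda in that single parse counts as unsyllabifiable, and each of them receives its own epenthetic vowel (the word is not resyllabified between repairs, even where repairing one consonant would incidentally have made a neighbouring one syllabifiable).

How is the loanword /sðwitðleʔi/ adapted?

fihiwithileʔi

Substitution: /s/ → /f/, /ð/ → /h/, giving /fhwithleʔi/.
Syllabifying with onset maximization leaves /f/, /h/, /h/ stranded (at most one coda consonant is licensed; onsets are limited to one consonant).
Inserting the epenthetic vowel yields /f/ → /fi/, /h/ → /hi/, /h/ → /hi/.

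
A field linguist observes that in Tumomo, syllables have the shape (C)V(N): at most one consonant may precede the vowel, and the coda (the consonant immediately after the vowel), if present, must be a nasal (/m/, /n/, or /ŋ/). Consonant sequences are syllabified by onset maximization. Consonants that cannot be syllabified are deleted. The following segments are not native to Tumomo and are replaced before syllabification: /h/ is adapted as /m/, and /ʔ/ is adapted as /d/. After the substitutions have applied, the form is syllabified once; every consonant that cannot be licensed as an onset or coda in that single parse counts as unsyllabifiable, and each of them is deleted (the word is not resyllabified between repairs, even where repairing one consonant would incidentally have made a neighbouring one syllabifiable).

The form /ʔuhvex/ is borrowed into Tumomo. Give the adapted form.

Substitution: /ʔ/ → /d/, /h/ → /m/, giving /dumvex/.
The consonants /x/ cannot be parsed into a legal (C)V(N) syllable (only a nasal (/m/, /n/, or /ŋ/) is licensed in coda position; onsets are limited to one consonant).
Deleting the stranded consonants removes /x/.

dumve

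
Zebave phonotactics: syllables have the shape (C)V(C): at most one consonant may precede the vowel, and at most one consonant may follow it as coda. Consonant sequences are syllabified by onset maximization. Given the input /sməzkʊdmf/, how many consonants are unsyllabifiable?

3

The consonants /s/, /m/, /f/ cannot be parsed into a legal (C)V(C) syllable (at most one coda consonant is licensed; onsets are limited to one consonant).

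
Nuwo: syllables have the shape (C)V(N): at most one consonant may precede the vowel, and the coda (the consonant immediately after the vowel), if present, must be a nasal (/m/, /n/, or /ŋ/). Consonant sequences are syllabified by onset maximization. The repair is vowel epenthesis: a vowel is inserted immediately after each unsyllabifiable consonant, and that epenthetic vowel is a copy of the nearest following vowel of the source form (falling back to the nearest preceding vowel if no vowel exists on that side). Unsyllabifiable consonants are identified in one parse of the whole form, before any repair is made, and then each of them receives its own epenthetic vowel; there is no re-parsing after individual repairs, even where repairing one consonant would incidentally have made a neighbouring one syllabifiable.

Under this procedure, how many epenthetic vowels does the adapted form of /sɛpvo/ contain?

The unsyllabifiable consonants are /p/; each receives one epenthetic vowel.

1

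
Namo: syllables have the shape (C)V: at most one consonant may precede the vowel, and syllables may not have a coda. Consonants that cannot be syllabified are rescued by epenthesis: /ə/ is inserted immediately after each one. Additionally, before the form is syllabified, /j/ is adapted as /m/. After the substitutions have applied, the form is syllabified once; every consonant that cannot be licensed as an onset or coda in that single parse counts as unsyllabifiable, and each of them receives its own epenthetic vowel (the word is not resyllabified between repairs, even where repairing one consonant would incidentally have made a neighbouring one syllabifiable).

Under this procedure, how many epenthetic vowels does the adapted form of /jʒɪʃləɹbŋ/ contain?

After substitution the input is /mʒɪʃləɹbŋ/.
The unsyllabifiable consonants are /m/, /ʃ/, /ɹ/, /b/, /ŋ/; each receives one epenthetic vowel.

5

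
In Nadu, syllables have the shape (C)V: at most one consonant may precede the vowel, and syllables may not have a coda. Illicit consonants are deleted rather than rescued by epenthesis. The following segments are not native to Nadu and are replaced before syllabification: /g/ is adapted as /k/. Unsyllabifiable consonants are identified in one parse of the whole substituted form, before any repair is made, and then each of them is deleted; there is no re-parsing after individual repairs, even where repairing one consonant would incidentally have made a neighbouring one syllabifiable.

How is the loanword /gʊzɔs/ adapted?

kʊzɔ

Substitution: /g/ → /k/, giving /kʊzɔs/.
Under (C)V, the unsyllabifiable consonants are /s/ (no codas are permitted; onsets are limited to one consonant).
Each unlicensed consonant is deleted: /s/.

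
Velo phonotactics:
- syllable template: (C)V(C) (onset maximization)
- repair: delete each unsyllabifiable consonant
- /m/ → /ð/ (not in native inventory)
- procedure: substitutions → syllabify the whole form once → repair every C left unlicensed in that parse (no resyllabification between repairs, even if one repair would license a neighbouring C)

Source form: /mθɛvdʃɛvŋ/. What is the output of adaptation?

Substitution: /m/ → /ð/, giving /ðθɛvdʃɛvŋ/.
Under (C)V(C), the unsyllabifiable consonants are /ð/, /d/, /ŋ/ (at most one coda consonant is licensed; onsets are limited to one consonant).
Each unlicensed consonant is deleted: /ð/, /d/, /ŋ/.

θɛvʃɛv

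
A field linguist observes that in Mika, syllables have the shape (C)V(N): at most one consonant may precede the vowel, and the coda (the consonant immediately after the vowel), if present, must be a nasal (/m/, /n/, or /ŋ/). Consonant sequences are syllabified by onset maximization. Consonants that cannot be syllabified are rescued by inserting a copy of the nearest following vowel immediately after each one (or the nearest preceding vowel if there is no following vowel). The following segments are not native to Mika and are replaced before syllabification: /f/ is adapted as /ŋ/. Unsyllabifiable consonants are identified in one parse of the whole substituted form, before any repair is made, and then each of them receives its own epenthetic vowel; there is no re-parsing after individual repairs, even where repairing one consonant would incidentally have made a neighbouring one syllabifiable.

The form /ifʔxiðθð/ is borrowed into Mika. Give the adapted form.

iŋʔixiðiθiði

Substitution: /f/ → /ŋ/, giving /iŋʔxiðθð/.
The consonants /ʔ/, /ð/, /θ/, /ð/ cannot be parsed into a legal (C)V(N) syllable (only a nasal (/m/, /n/, or /ŋ/) is licensed in coda position; onsets are limited to one consonant).
Epenthesis after each stranded consonant: /ʔ/ → /ʔi/, /ð/ → /ði/, /θ/ → /θi/, /ð/ → /ði/.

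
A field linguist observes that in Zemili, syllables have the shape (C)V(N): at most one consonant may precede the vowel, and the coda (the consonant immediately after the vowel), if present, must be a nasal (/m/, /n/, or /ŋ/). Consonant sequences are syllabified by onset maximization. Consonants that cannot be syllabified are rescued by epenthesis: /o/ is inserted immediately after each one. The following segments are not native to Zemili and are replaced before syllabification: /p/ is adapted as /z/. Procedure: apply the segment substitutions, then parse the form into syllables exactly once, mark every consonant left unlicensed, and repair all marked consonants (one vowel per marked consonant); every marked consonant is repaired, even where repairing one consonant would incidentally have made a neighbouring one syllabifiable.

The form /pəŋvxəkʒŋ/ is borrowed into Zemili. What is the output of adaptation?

zəŋvoxəkoʒoŋo

Substitution: /p/ → /z/, giving /zəŋvxəkʒŋ/.
Under (C)V(N), the unsyllabifiable consonants are /v/, /k/, /ʒ/, /ŋ/ (only a nasal (/m/, /n/, or /ŋ/) is licensed in coda position; onsets are limited to one consonant).
Inserting the epenthetic vowel yields /v/ → /vo/, /k/ → /ko/, /ʒ/ → /ʒo/, /ŋ/ → /ŋo/.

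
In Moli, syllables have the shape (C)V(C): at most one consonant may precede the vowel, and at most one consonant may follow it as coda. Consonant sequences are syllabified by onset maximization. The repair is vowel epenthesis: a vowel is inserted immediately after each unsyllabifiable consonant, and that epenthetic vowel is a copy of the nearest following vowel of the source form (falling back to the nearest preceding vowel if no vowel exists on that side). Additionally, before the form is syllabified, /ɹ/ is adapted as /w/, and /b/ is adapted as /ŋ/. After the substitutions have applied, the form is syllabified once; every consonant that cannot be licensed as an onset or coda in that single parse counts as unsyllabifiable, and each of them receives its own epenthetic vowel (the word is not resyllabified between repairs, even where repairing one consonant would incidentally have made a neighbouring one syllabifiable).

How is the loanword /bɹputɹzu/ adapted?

ŋuwuputwuzu

Substitution: /b/ → /ŋ/, /ɹ/ → /w/, giving /ŋwputwzu/.
Under (C)V(C), the unsyllabifiable consonants are /ŋ/, /w/, /w/ (at most one coda consonant is licensed; onsets are limited to one consonant).
Each unlicensed consonant becomes the onset of a new syllable: /ŋ/ → /ŋu/, /w/ → /wu/, /w/ → /wu/.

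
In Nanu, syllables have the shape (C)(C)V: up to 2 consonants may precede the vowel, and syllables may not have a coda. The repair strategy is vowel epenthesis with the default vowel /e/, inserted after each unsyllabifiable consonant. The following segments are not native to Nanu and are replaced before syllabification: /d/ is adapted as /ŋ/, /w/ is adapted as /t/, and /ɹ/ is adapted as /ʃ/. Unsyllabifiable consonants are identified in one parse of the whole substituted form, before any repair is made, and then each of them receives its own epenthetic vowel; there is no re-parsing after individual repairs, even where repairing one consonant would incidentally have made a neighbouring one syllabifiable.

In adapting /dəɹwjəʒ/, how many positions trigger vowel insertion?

After substitution the input is /ŋəʃtjəʒ/.
The unsyllabifiable consonants are /ʃ/, /ʒ/; each receives one epenthetic vowel.

2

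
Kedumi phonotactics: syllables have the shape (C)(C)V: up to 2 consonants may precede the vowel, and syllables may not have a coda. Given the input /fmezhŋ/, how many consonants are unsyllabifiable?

The consonants /z/, /h/, /ŋ/ cannot be parsed into a legal (C)(C)V syllable (no codas are permitted; onsets may contain at most 2 consonants).

3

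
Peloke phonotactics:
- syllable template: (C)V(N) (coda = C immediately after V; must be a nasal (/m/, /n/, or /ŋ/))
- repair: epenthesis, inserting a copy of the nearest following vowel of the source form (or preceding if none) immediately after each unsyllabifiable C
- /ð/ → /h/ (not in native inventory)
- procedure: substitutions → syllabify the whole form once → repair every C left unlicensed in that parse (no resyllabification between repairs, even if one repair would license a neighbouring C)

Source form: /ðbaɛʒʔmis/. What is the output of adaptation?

habaɛʒiʔimisi

Substitution: /ð/ → /h/, giving /hbaɛʒʔmis/.
The consonants /h/, /ʒ/, /ʔ/, /s/ cannot be parsed into a legal (C)V(N) syllable (only a nasal (/m/, /n/, or /ŋ/) is licensed in coda position; onsets are limited to one consonant).
Inserting the epenthetic vowel yields /h/ → /ha/, /ʒ/ → /ʒi/, /ʔ/ → /ʔi/, /s/ → /si/.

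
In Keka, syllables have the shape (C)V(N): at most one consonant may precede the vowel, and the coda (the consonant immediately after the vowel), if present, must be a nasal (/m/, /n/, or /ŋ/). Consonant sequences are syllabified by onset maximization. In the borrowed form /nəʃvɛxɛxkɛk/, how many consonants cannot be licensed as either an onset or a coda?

Under (C)V(N), the unsyllabifiable consonants are /ʃ/, /x/, /k/ (only a nasal (/m/, /n/, or /ŋ/) is licensed in coda position; onsets are limited to one consonant).

3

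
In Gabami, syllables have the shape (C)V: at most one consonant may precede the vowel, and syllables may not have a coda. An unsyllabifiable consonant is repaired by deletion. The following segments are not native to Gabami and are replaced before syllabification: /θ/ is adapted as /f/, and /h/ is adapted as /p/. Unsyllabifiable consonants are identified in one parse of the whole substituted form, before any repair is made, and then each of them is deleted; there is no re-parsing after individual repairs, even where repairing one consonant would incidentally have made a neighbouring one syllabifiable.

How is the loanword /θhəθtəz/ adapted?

Substitution: /θ/ → /f/, /h/ → /p/, giving /fpəftəz/.
Under (C)V, the unsyllabifiable consonants are /f/, /f/, /z/ (no codas are permitted; onsets are limited to one consonant).
Deleting the stranded consonants removes /f/, /f/, /z/.

pətə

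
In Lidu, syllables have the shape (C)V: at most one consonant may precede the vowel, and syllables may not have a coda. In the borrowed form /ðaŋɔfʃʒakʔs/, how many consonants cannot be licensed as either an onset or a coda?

The consonants /f/, /ʃ/, /k/, /ʔ/, /s/ cannot be parsed into a legal (C)V syllable (no codas are permitted; onsets are limited to one consonant).

5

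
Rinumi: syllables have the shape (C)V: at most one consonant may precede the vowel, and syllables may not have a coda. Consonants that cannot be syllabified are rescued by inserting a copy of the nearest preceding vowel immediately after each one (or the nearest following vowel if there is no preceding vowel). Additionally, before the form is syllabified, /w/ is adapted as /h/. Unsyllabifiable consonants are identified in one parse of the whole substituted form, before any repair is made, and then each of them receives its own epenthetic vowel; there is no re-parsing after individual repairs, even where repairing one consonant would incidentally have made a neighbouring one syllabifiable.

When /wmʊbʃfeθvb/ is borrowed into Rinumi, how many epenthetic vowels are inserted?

After substitution the input is /hmʊbʃfeθvb/.
The unsyllabifiable consonants are /h/, /b/, /ʃ/, /θ/, /v/, /b/; each receives one epenthetic vowel.

6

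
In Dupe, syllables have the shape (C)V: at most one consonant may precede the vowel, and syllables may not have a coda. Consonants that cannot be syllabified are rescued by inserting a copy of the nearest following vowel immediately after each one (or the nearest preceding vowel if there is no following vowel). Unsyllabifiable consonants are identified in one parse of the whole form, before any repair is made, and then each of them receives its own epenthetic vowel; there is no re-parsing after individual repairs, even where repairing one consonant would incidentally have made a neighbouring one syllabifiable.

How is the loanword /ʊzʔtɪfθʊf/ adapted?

ʊzɪʔɪtɪfʊθʊfʊ

Syllabifying with onset maximization leaves /z/, /ʔ/, /f/, /f/ stranded (no codas are permitted; onsets are limited to one consonant).
Epenthesis after each stranded consonant: /z/ → /zɪ/, /ʔ/ → /ʔɪ/, /f/ → /fʊ/, /f/ → /fʊ/.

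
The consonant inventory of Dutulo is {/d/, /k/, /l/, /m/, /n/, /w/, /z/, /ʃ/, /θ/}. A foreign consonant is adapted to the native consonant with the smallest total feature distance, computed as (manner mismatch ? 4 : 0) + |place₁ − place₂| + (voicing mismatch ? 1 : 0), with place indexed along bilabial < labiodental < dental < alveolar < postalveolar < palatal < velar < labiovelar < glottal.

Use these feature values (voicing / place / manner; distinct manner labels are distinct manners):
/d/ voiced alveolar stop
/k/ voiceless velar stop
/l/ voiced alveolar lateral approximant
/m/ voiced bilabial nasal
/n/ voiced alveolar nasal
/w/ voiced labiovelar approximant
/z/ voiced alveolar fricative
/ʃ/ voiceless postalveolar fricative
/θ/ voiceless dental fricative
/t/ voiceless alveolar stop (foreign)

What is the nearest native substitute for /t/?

/d/ is closest: same manner (stop), place distance 0 (alveolar→alveolar), voicing differs (+1); total 1. Next closest is /k/ at distance 3.

d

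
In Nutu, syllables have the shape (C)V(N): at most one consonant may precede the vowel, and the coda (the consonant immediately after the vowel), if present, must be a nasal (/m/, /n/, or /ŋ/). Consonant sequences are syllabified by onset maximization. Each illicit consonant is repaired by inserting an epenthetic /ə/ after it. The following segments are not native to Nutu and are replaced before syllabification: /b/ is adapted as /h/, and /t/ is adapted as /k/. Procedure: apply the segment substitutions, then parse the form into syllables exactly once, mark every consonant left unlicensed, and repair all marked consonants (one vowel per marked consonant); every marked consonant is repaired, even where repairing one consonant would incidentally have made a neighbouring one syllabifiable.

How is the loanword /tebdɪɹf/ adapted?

Substitution: /t/ → /k/, /b/ → /h/, giving /kehdɪɹf/.
Under (C)V(N), the unsyllabifiable consonants are /h/, /ɹ/, /f/ (only a nasal (/m/, /n/, or /ŋ/) is licensed in coda position; onsets are limited to one consonant).
Inserting the epenthetic vowel yields /h/ → /hə/, /ɹ/ → /ɹə/, /f/ → /fə/.

kehədɪɹəfə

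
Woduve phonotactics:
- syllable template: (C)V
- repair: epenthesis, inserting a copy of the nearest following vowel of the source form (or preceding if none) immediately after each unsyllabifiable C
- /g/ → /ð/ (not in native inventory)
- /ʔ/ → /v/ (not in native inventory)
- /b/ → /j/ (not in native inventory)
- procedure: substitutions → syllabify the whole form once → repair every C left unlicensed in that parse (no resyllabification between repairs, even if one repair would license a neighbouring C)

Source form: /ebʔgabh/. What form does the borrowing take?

Substitution: /b/ → /j/, /ʔ/ → /v/, /g/ → /ð/, giving /ejvðajh/.
Syllabifying with onset maximization leaves /j/, /v/, /j/, /h/ stranded (no codas are permitted; onsets are limited to one consonant).
Epenthesis after each stranded consonant: /j/ → /ja/, /v/ → /va/, /j/ → /ja/, /h/ → /ha/.

ejavaðajaha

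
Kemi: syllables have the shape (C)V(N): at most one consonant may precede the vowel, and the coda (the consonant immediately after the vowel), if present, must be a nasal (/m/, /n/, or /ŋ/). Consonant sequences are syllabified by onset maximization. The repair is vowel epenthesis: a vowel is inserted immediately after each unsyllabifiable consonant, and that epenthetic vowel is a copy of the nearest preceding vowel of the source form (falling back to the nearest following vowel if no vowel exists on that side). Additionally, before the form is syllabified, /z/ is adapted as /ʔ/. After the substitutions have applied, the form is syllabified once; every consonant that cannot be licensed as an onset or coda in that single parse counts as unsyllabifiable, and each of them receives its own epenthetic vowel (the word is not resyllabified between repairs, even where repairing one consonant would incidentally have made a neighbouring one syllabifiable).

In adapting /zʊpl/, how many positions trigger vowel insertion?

After substitution the input is /ʔʊpl/.
The unsyllabifiable consonants are /p/, /l/; each receives one epenthetic vowel.

2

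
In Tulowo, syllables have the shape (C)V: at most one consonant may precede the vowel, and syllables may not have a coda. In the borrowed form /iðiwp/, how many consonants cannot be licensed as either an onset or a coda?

2

Under (C)V, the unsyllabifiable consonants are /w/, /p/ (no codas are permitted; onsets are limited to one consonant).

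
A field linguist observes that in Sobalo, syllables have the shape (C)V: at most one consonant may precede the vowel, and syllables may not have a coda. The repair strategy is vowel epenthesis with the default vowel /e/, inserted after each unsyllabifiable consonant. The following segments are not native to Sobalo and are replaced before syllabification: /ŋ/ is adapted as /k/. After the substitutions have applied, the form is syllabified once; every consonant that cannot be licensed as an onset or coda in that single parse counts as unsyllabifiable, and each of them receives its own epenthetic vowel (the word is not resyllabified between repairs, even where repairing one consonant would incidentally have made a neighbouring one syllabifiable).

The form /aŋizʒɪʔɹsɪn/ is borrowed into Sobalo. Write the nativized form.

akizeʒɪʔeɹesɪne

Substitution: /ŋ/ → /k/, giving /akizʒɪʔɹsɪn/.
The consonants /z/, /ʔ/, /ɹ/, /n/ cannot be parsed into a legal (C)V syllable (no codas are permitted; onsets are limited to one consonant).
Inserting the epenthetic vowel yields /z/ → /ze/, /ʔ/ → /ʔe/, /ɹ/ → /ɹe/, /n/ → /ne/.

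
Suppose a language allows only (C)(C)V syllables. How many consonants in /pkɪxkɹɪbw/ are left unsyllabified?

3

The consonants /x/, /b/, /w/ cannot be parsed into a legal (C)(C)V syllable (no codas are permitted; onsets may contain at most 2 consonants).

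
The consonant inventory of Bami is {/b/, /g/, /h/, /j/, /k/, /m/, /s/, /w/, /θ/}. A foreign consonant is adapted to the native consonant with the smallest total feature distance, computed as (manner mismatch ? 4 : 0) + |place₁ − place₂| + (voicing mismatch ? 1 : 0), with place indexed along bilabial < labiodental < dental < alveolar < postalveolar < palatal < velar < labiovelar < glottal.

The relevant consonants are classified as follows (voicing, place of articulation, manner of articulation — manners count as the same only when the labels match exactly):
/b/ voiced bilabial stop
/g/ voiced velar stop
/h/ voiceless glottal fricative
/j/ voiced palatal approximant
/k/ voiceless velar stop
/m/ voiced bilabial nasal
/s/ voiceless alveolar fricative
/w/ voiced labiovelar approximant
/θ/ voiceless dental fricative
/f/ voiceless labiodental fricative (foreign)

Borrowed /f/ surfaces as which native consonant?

θ

/θ/ is closest: same manner (fricative), place distance 1 (labiodental→dental), same voicing; total 1. Next closest is /s/ at distance 2.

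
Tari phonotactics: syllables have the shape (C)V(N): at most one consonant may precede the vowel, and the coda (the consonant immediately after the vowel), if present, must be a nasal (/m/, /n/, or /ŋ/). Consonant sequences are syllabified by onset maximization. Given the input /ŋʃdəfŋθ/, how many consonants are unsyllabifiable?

Under (C)V(N), the unsyllabifiable consonants are /ŋ/, /ʃ/, /f/, /ŋ/, /θ/ (only a nasal (/m/, /n/, or /ŋ/) is licensed in coda position; onsets are limited to one consonant).

5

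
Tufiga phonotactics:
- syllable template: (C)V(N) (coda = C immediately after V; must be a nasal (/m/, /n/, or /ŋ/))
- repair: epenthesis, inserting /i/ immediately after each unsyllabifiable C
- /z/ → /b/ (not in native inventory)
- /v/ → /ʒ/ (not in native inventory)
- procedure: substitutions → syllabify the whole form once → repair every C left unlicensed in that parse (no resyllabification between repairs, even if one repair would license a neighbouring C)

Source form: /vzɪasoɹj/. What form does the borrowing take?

Substitution: /v/ → /ʒ/, /z/ → /b/, giving /ʒbɪasoɹj/.
Under (C)V(N), the unsyllabifiable consonants are /ʒ/, /ɹ/, /j/ (only a nasal (/m/, /n/, or /ŋ/) is licensed in coda position; onsets are limited to one consonant).
Each unlicensed consonant becomes the onset of a new syllable: /ʒ/ → /ʒi/, /ɹ/ → /ɹi/, /j/ → /ji/.

ʒibɪasoɹiji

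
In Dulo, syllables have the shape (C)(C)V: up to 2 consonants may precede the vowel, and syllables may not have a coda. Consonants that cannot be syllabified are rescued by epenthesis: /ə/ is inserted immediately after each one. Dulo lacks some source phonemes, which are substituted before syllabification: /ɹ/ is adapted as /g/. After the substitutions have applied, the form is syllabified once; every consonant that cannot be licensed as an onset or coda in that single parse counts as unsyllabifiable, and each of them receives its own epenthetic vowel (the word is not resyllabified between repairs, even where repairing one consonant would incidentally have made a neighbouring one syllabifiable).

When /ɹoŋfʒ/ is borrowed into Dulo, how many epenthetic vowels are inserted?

After substitution the input is /goŋfʒ/.
The unsyllabifiable consonants are /ŋ/, /f/, /ʒ/; each receives one epenthetic vowel.

3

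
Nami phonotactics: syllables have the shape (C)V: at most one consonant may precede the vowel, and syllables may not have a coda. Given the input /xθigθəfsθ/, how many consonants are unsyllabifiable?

The consonants /x/, /g/, /f/, /s/, /θ/ cannot be parsed into a legal (C)V syllable (no codas are permitted; onsets are limited to one consonant).

5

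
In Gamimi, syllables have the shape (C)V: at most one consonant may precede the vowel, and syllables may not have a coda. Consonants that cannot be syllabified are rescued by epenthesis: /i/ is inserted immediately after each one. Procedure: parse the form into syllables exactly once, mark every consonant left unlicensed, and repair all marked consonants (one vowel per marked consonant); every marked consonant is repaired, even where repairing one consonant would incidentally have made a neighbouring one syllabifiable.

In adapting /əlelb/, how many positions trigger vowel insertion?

The unsyllabifiable consonants are /l/, /b/; each receives one epenthetic vowel.

2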